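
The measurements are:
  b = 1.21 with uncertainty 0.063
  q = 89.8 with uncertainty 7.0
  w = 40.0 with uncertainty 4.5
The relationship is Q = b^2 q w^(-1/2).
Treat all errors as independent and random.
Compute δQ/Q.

0.142

For a monomial Q ∝ b^2, q, w^(-1/2), fractional errors add in quadrature:
  (2·δb/b)² = (2×0.0521)² = 0.0108;  (1·δq/q)² = (1×0.0780)² = 0.00608;  (−½·δw/w)² = (-0.5×0.113)² = 0.00316
δQ/Q = √(0.0201) = 0.142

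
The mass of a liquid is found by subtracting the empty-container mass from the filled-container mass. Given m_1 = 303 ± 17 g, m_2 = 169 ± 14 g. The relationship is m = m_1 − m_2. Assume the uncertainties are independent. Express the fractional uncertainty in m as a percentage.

Each term contributes (cᵢ δxᵢ)² to (δm)²:
  (δm_1)² = 289;  (δm_2)² = 196
δm = √(485) = 22.0 g
m = 134 g, so δm/m = 22.0/134 = 0.164.

16.4%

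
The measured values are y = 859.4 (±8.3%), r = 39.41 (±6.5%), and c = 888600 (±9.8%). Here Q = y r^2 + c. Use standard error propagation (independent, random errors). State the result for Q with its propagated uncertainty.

Let p = y·r^2 = 1.335e+06. δp/p = √((1·δy/y)² + (2·δr/r)²) = √(0.00689 + 0.0169) = 0.154, so δp = 2.06e+05.
Q = p + c: δQ = √(δp² + δc²) = √(4.24e+10 + 7.58e+09) = 2.24e+05
Q = 2.223e+06.

(2.223 ± 0.224) × 10^6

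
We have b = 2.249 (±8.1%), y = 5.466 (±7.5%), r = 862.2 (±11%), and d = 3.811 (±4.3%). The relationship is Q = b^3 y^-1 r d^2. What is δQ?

Since Q is a product/quotient, work with relative uncertainties:
  (3·δb/b)² = (3×0.0810)² = 0.0590;  (-1·δy/y)² = (-1×0.0750)² = 0.00562;  (1·δr/r)² = (1×0.110)² = 0.0121;  (2·δd/d)² = (2×0.0430)² = 0.00740
δQ/Q = √(0.0842) = 0.290
Q = 26060, so δQ = 0.290 × 26060 = 7560.

7560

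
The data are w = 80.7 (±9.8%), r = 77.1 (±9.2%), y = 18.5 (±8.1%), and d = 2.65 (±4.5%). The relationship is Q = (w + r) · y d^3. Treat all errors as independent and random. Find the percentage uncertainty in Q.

17.1%

Let u = w + r = 158. δu = √(δw² + δr²) = √(62.5 + 50.3) = 10.6, so δu/u = 0.0673.
Q is then a monomial in u, y, d:
δQ/Q = √((δu/u)² + (1·δy/y)² + (3·δd/d)²) = √(0.00453 + 0.00656 + 0.0182) = 0.171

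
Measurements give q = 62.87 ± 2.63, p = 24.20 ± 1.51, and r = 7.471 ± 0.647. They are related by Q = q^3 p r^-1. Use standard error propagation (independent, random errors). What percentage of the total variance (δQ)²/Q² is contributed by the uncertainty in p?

14.3%

(δQ/Q)² = (3·δq/q)² + (1·δp/p)² + (-1·δr/r)²
  q term: (3×0.0418)² = 0.0157
  p term: (1×0.0624)² = 0.00389
  r term: (-1×0.0866)² = 0.00750
Total = 0.0271. Share from p = 0.00389/0.0271 = 0.143.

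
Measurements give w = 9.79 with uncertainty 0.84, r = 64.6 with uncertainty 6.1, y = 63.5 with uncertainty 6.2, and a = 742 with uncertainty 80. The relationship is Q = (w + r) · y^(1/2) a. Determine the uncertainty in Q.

63500

Let u = w + r = 74.4. δu = √(δw² + δr²) = √(0.706 + 37.2) = 6.16, so δu/u = 0.0828.
Q is then a monomial in u, y, a:
δQ/Q = √((δu/u)² + (½·δy/y)² + (1·δa/a)²) = √(0.00685 + 0.00238 + 0.0116) = 0.144
Q = 4.4e+05, so δQ = 0.144 × 4.4e+05 = 63500.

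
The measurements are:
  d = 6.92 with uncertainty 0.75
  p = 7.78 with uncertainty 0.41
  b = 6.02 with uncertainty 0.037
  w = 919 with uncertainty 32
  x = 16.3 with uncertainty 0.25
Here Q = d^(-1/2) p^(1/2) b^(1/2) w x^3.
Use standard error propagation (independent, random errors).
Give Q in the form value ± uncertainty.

(1.04 ± 0.0864) × 10^7

Products/powers → add relative errors in quadrature, weighted by exponent:
  (−½·δd/d)² = (-0.5×0.108)² = 0.00294;  (½·δp/p)² = (0.5×0.0527)² = 0.000694;  (½·δb/b)² = (0.5×0.00615)² = 9.44e-06;  (1·δw/w)² = (1×0.0348)² = 0.00121;  (3·δx/x)² = (3×0.0153)² = 0.00212
δQ/Q = √(0.00697) = 0.0835
Q = 1.04e+07, so δQ = 0.0835 × 1.04e+07 = 8.64e+05.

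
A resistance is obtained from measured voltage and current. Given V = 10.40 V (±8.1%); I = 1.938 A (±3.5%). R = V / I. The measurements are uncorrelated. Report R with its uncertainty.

R is a product of powers, so relative uncertainties combine in quadrature:
  (1·δV/V)² = (1×0.0810)² = 0.00656;  (-1·δI/I)² = (-1×0.0350)² = 0.00123
δR/R = √(0.00779) = 0.0882
R = 5.366 Ω, so δR = 0.0882 × 5.366 = 0.474 Ω.

5.366 ± 0.474 Ω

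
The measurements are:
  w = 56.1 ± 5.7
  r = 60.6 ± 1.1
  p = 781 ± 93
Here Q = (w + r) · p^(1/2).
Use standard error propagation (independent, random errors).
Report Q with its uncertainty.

3260 ± 253

Let u = w + r = 117. δu = √(δw² + δr²) = √(32.5 + 1.21) = 5.81, so δu/u = 0.0497.
Q is then a monomial in u, p:
δQ/Q = √((δu/u)² + (½·δp/p)²) = √(0.00247 + 0.00354) = 0.0776
Q = 3260, so δQ = 0.0776 × 3260 = 253.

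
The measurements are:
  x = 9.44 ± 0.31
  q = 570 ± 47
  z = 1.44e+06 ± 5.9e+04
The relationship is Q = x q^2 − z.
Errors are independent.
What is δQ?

Let p = x·q^2 = 3.07e+06. δp/p = √((1·δx/x)² + (2·δq/q)²) = √(0.00108 + 0.0272) = 0.168, so δp = 5.16e+05.
Q = p − z: δQ = √(δp² + δz²) = √(2.66e+11 + 3.48e+09) = 5.19e+05

5.19e+05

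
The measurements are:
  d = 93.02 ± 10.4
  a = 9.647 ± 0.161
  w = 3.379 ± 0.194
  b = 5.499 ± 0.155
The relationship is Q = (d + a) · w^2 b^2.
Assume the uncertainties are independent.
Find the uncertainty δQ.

Let u = d + a = 102.7. δu = √(δd² + δa²) = √(108 + 0.0259) = 10.4, so δu/u = 0.101.
Q is then a monomial in u, w, b:
δQ/Q = √((δu/u)² + (2·δw/w)² + (2·δb/b)²) = √(0.0103 + 0.0132 + 0.00318) = 0.163
Q = 35450, so δQ = 0.163 × 35450 = 5780.

5780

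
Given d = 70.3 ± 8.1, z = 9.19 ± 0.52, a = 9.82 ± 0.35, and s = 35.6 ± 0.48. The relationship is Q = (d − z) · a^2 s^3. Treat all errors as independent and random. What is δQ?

4.15e+07

Let u = d − z = 61.1. δu = √(δd² + δz²) = √(65.6 + 0.270) = 8.12, so δu/u = 0.133.
Q is then a monomial in u, a, s:
δQ/Q = √((δu/u)² + (2·δa/a)² + (3·δs/s)²) = √(0.0176 + 0.00508 + 0.00164) = 0.156
Q = 2.66e+08, so δQ = 0.156 × 2.66e+08 = 4.15e+07.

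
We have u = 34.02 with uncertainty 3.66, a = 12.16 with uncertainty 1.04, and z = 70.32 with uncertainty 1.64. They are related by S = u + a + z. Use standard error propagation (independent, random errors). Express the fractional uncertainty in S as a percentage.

Absolute uncertainties add in quadrature for a linear combination:
  (δu)² = 13.4;  (δa)² = 1.08;  (δz)² = 2.69
δS = √(17.2) = 4.14
S = 116.5, so δS/S = 4.14/116.5 = 0.0356.

3.56%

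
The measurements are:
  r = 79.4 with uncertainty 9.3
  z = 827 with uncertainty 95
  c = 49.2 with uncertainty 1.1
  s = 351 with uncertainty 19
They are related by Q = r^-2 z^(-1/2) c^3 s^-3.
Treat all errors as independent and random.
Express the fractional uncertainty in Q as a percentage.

Q is a product of powers, so relative uncertainties combine in quadrature:
  (-2·δr/r)² = (-2×0.117)² = 0.0549;  (−½·δz/z)² = (-0.5×0.115)² = 0.00330;  (3·δc/c)² = (3×0.0224)² = 0.00450;  (-3·δs/s)² = (-3×0.0541)² = 0.0264
δQ/Q = √(0.0890) = 0.298

29.8%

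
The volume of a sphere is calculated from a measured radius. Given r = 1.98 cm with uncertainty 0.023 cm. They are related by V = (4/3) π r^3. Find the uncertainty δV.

V ∝ r^3, so δV/V = |3| · δr/r = 3 × 0.0116 = 0.0348.
V = 32.5 cm^3, so δV = 0.0348 × 32.5 = 1.13 cm^3.

1.13 cm^3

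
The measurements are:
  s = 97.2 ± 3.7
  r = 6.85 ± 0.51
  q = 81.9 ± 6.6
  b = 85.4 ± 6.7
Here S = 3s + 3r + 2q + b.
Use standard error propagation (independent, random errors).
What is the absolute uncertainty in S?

18.6

Each term contributes (cᵢ δxᵢ)² to (δS)²:
  (3·δs)² = 123;  (3·δr)² = 2.34;  (2·δq)² = 174;  (δb)² = 44.9
δS = √(345) = 18.6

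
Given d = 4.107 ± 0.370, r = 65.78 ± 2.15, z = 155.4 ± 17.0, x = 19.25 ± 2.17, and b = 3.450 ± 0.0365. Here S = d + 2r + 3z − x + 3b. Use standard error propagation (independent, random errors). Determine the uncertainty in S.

51.2

Absolute uncertainties add in quadrature for a linear combination:
  (δd)² = 0.137;  (2·δr)² = 18.5;  (3·δz)² = 2600;  (δx)² = 4.71;  (3·δb)² = 0.0120
δS = √(2620) = 51.2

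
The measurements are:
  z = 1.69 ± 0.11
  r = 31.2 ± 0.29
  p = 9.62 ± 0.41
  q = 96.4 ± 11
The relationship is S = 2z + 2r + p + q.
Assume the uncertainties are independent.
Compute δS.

11.0

Sums and differences: (δS)² = Σ (cᵢ δxᵢ)².
  (2·δz)² = 0.0484;  (2·δr)² = 0.336;  (δp)² = 0.168;  (δq)² = 121
δS = √(122) = 11.0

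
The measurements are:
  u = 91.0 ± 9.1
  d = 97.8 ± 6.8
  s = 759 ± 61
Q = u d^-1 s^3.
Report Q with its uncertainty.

Each factor contributes (exponent × relative error)² to (δQ/Q)²:
  (1·δu/u)² = (1×0.100)² = 0.0100;  (-1·δd/d)² = (-1×0.0695)² = 0.00483;  (3·δs/s)² = (3×0.0804)² = 0.0581
δQ/Q = √(0.0730) = 0.270
Q = 4.07e+08, so δQ = 0.270 × 4.07e+08 = 1.1e+08.

(4.07 ± 1.10) × 10^8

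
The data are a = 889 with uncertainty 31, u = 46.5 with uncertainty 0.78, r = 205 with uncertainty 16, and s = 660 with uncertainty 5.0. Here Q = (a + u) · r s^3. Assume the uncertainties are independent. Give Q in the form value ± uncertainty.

Let w = a + u = 936. δw = √(δa² + δu²) = √(961 + 0.608) = 31.0, so δw/w = 0.0331.
Q is then a monomial in w, r, s:
δQ/Q = √((δw/w)² + (1·δr/r)² + (3·δs/s)²) = √(0.00110 + 0.00609 + 0.000517) = 0.0878
Q = 5.51e+13, so δQ = 0.0878 × 5.51e+13 = 4.84e+12.

(5.51 ± 0.484) × 10^13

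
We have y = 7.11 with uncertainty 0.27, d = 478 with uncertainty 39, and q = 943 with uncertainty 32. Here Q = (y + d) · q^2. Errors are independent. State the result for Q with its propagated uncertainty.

(4.31 ± 0.454) × 10^8

Let u = y + d = 485. δu = √(δy² + δd²) = √(0.0729 + 1520) = 39.0, so δu/u = 0.0804.
Q is then a monomial in u, q:
δQ/Q = √((δu/u)² + (2·δq/q)²) = √(0.00646 + 0.00461) = 0.105
Q = 4.31e+08, so δQ = 0.105 × 4.31e+08 = 4.54e+07.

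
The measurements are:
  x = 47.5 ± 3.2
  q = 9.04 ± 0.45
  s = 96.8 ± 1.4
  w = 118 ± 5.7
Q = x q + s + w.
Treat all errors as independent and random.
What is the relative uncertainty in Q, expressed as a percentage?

5.66%

Let p = x·q = 429. δp/p = √((1·δx/x)² + (1·δq/q)²) = √(0.00454 + 0.00248) = 0.0838, so δp = 36.0.
Q = p + s + w: δQ = √(δp² + δs² + δw²) = √(1290 + 1.96 + 32.5) = 36.4
Q = 644, so δQ/Q = 36.4/644 = 0.0566.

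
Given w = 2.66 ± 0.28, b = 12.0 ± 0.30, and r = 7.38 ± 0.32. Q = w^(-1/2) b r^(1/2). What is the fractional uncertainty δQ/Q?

0.0622

Relative error in a monomial: (δQ/Q)² = Σ (nᵢ · δxᵢ/xᵢ)².
  (−½·δw/w)² = (-0.5×0.105)² = 0.00277;  (1·δb/b)² = (1×0.0250)² = 0.000625;  (½·δr/r)² = (0.5×0.0434)² = 0.000470
δQ/Q = √(0.00387) = 0.0622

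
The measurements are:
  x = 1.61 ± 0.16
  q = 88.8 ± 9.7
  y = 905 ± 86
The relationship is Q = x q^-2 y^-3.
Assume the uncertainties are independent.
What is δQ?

1.03e-13

Products/powers → add relative errors in quadrature, weighted by exponent:
  (1·δx/x)² = (1×0.0994)² = 0.00988;  (-2·δq/q)² = (-2×0.109)² = 0.0477;  (-3·δy/y)² = (-3×0.0950)² = 0.0813
δQ/Q = √(0.139) = 0.373
Q = 2.75e-13, so δQ = 0.373 × 2.75e-13 = 1.03e-13.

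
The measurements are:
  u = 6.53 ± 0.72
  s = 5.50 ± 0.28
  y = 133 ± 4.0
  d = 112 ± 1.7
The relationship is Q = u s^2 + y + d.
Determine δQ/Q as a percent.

6.77%

Let p = u·s^2 = 198. δp/p = √((1·δu/u)² + (2·δs/s)²) = √(0.0122 + 0.0104) = 0.150, so δp = 29.6.
Q = p + y + d: δQ = √(δp² + δy² + δd²) = √(879 + 16.0 + 2.89) = 30.0
Q = 443, so δQ/Q = 30.0/443 = 0.0677.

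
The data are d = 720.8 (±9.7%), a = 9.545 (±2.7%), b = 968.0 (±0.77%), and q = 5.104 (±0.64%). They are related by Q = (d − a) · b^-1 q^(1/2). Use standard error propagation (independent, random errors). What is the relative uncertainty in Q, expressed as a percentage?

9.87%

Let u = d − a = 711.3. δu = √(δd² + δa²) = √(4890 + 0.0664) = 69.9, so δu/u = 0.0983.
Q is then a monomial in u, b, q:
δQ/Q = √((δu/u)² + (-1·δb/b)² + (½·δq/q)²) = √(0.00966 + 5.93e-05 + 1.02e-05) = 0.0987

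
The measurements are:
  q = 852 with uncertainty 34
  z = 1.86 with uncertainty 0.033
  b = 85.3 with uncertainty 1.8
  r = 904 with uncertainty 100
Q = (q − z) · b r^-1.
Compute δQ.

Let u = q − z = 850. δu = √(δq² + δz²) = √(1160 + 0.00109) = 34.0, so δu/u = 0.0400.
Q is then a monomial in u, b, r:
δQ/Q = √((δu/u)² + (1·δb/b)² + (-1·δr/r)²) = √(0.00160 + 0.000445 + 0.0122) = 0.120
Q = 80.2, so δQ = 0.120 × 80.2 = 9.59.

9.59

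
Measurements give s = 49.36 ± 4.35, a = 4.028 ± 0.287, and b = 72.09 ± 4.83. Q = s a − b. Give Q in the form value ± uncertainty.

Let p = s·a = 198.8. δp/p = √((1·δs/s)² + (1·δa/a)²) = √(0.00777 + 0.00508) = 0.113, so δp = 22.5.
Q = p − b: δQ = √(δp² + δb²) = √(508 + 23.3) = 23.0
Q = 126.7.

126.7 ± 23.0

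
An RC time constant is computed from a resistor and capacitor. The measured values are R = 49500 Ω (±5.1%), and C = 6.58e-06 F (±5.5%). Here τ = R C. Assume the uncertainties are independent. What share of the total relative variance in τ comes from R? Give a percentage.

46.2%

(δτ/τ)² = (1·δR/R)² + (1·δC/C)²
  R term: (1×0.0510)² = 0.00260
  C term: (1×0.0550)² = 0.00302
Total = 0.00563. Share from R = 0.00260/0.00563 = 0.462.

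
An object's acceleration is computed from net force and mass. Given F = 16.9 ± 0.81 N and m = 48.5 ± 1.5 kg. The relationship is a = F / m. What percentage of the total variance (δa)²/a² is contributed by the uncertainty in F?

(δa/a)² = (1·δF/F)² + (-1·δm/m)²
  F term: (1×0.0479)² = 0.00230
  m term: (-1×0.0309)² = 0.000957
Total = 0.00325. Share from F = 0.00230/0.00325 = 0.706.

70.6%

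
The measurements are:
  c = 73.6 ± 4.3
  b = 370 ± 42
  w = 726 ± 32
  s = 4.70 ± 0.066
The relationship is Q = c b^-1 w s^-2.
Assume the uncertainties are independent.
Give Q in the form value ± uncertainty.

6.54 ± 0.902

Since Q is a product/quotient, work with relative uncertainties:
  (1·δc/c)² = (1×0.0584)² = 0.00341;  (-1·δb/b)² = (-1×0.114)² = 0.0129;  (1·δw/w)² = (1×0.0441)² = 0.00194;  (-2·δs/s)² = (-2×0.0140)² = 0.000789
δQ/Q = √(0.0190) = 0.138
Q = 6.54, so δQ = 0.138 × 6.54 = 0.902.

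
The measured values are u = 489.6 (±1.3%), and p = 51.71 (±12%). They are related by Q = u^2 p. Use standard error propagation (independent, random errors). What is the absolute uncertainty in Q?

1.52e+06

Each factor contributes (exponent × relative error)² to (δQ/Q)²:
  (2·δu/u)² = (2×0.0130)² = 0.000676;  (1·δp/p)² = (1×0.120)² = 0.0144
δQ/Q = √(0.0151) = 0.123
Q = 1.24e+07, so δQ = 0.123 × 1.24e+07 = 1.52e+06.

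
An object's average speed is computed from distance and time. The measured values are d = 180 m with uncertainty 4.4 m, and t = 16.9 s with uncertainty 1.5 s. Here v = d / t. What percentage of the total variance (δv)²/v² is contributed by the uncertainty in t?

92.9%

(δv/v)² = (1·δd/d)² + (-1·δt/t)²
  d term: (1×0.0244)² = 0.000598
  t term: (-1×0.0888)² = 0.00788
Total = 0.00848. Share from t = 0.00788/0.00848 = 0.929.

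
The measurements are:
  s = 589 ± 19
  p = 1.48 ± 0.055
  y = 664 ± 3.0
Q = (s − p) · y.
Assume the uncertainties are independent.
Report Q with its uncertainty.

Let u = s − p = 588. δu = √(δs² + δp²) = √(361 + 0.00302) = 19.0, so δu/u = 0.0323.
Q is then a monomial in u, y:
δQ/Q = √((δu/u)² + (1·δy/y)²) = √(0.00105 + 2.04e-05) = 0.0327
Q = 3.9e+05, so δQ = 0.0327 × 3.9e+05 = 12700.

(3.90 ± 0.127) × 10^5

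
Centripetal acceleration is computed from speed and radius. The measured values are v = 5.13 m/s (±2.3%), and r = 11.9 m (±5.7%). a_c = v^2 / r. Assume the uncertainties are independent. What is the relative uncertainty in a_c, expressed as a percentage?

a_c is a product of powers, so relative uncertainties combine in quadrature:
  (2·δv/v)² = (2×0.0230)² = 0.00212;  (-1·δr/r)² = (-1×0.0570)² = 0.00325
δa_c/a_c = √(0.00536) = 0.0732

7.32%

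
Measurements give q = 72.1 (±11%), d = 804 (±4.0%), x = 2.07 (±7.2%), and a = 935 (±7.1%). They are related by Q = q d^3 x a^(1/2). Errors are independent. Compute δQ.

For a monomial Q ∝ q, d^3, x, a^(1/2), fractional errors add in quadrature:
  (1·δq/q)² = (1×0.110)² = 0.0121;  (3·δd/d)² = (3×0.0400)² = 0.0144;  (1·δx/x)² = (1×0.0720)² = 0.00518;  (½·δa/a)² = (0.5×0.0710)² = 0.00126
δQ/Q = √(0.0329) = 0.182
Q = 2.37e+12, so δQ = 0.182 × 2.37e+12 = 4.3e+11.

4.3e+11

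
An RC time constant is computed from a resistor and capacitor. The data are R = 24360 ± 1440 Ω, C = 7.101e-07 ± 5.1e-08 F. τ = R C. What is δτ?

0.00161 s

For a monomial τ ∝ R, C, fractional errors add in quadrature:
  (1·δR/R)² = (1×0.0591)² = 0.00349;  (1·δC/C)² = (1×0.0718)² = 0.00516
δτ/τ = √(0.00865) = 0.0930
τ = 0.01730 s, so δτ = 0.0930 × 0.01730 = 0.00161 s.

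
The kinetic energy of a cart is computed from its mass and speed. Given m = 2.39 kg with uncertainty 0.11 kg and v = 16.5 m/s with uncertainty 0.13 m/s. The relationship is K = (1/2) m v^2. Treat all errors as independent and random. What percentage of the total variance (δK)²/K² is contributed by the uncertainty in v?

(δK/K)² = (1·δm/m)² + (2·δv/v)²
  m term: (1×0.0460)² = 0.00212
  v term: (2×0.00788)² = 0.000248
Total = 0.00237. Share from v = 0.000248/0.00237 = 0.105.

10.5%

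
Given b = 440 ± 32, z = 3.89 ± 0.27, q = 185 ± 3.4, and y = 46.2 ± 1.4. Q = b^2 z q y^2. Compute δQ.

For a monomial Q ∝ b^2, z, q, y^2, fractional errors add in quadrature:
  (2·δb/b)² = (2×0.0727)² = 0.0212;  (1·δz/z)² = (1×0.0694)² = 0.00482;  (1·δq/q)² = (1×0.0184)² = 0.000338;  (2·δy/y)² = (2×0.0303)² = 0.00367
δQ/Q = √(0.0300) = 0.173
Q = 2.97e+11, so δQ = 0.173 × 2.97e+11 = 5.15e+10.

5.15e+10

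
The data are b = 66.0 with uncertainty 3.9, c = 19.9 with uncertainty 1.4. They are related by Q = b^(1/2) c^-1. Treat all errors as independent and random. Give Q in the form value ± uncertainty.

Q is a product of powers, so relative uncertainties combine in quadrature:
  (½·δb/b)² = (0.5×0.0591)² = 0.000873;  (-1·δc/c)² = (-1×0.0704)² = 0.00495
δQ/Q = √(0.00582) = 0.0763
Q = 0.408, so δQ = 0.0763 × 0.408 = 0.0312.

0.408 ± 0.0312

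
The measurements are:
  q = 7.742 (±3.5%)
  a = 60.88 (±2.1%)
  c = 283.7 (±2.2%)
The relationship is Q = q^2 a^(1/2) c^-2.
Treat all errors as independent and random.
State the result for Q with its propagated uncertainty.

0.005811 ± 0.000484

Since Q is a product/quotient, work with relative uncertainties:
  (2·δq/q)² = (2×0.0350)² = 0.00490;  (½·δa/a)² = (0.5×0.0210)² = 0.000110;  (-2·δc/c)² = (-2×0.0220)² = 0.00194
δQ/Q = √(0.00695) = 0.0833
Q = 0.005811, so δQ = 0.0833 × 0.005811 = 0.000484.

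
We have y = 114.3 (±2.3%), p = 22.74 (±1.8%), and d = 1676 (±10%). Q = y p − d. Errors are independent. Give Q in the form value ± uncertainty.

923.2 ± 184

Let w = y·p = 2599. δw/w = √((1·δy/y)² + (1·δp/p)²) = √(0.000529 + 0.000324) = 0.0292, so δw = 75.9.
Q = w − d: δQ = √(δw² + δd²) = √(5760 + 28100) = 184
Q = 923.2.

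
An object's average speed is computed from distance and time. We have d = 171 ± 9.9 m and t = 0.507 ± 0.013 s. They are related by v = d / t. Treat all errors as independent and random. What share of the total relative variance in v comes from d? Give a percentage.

83.6%

(δv/v)² = (1·δd/d)² + (-1·δt/t)²
  d term: (1×0.0579)² = 0.00335
  t term: (-1×0.0256)² = 0.000657
Total = 0.00401. Share from d = 0.00335/0.00401 = 0.836.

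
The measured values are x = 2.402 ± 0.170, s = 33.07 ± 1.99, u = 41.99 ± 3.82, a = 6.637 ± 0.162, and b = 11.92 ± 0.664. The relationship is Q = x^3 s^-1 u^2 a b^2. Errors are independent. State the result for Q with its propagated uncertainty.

(6.968 ± 2.15) × 10^5

Q is a product of powers, so relative uncertainties combine in quadrature:
  (3·δx/x)² = (3×0.0708)² = 0.0451;  (-1·δs/s)² = (-1×0.0602)² = 0.00362;  (2·δu/u)² = (2×0.0910)² = 0.0331;  (1·δa/a)² = (1×0.0244)² = 0.000596;  (2·δb/b)² = (2×0.0557)² = 0.0124
δQ/Q = √(0.0948) = 0.308
Q = 696800, so δQ = 0.308 × 696800 = 2.15e+05.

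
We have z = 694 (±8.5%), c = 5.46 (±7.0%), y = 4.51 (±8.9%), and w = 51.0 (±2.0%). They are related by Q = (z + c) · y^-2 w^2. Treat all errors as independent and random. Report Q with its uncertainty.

Let u = z + c = 699. δu = √(δz² + δc²) = √(3480 + 0.146) = 59.0, so δu/u = 0.0843.
Q is then a monomial in u, y, w:
δQ/Q = √((δu/u)² + (-2·δy/y)² + (2·δw/w)²) = √(0.00711 + 0.0317 + 0.00160) = 0.201
Q = 89400, so δQ = 0.201 × 89400 = 18000.

89400 ± 18000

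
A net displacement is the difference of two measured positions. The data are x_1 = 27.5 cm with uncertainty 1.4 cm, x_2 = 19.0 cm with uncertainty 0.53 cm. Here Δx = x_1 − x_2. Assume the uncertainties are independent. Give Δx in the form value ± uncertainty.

8.50 ± 1.50 cm

For a sum/difference, combine absolute errors in quadrature:
  (δx_1)² = 1.96;  (δx_2)² = 0.281
δΔx = √(2.24) = 1.50 cm
Δx = 8.50 cm.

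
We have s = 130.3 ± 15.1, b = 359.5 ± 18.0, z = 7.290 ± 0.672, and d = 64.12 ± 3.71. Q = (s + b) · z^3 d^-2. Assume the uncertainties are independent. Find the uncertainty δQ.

Let u = s + b = 489.8. δu = √(δs² + δb²) = √(228 + 324) = 23.5, so δu/u = 0.0480.
Q is then a monomial in u, z, d:
δQ/Q = √((δu/u)² + (3·δz/z)² + (-2·δd/d)²) = √(0.00230 + 0.0765 + 0.0134) = 0.304
Q = 46.15, so δQ = 0.304 × 46.15 = 14.0.

14.0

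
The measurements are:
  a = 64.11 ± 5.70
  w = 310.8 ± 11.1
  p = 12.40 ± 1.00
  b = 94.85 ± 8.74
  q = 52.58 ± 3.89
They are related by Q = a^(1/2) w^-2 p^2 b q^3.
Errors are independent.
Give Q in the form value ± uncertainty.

175700 ± 53000

Relative error in a monomial: (δQ/Q)² = Σ (nᵢ · δxᵢ/xᵢ)².
  (½·δa/a)² = (0.5×0.0889)² = 0.00198;  (-2·δw/w)² = (-2×0.0357)² = 0.00510;  (2·δp/p)² = (2×0.0806)² = 0.0260;  (1·δb/b)² = (1×0.0921)² = 0.00849;  (3·δq/q)² = (3×0.0740)² = 0.0493
δQ/Q = √(0.0908) = 0.301
Q = 175700, so δQ = 0.301 × 175700 = 53000.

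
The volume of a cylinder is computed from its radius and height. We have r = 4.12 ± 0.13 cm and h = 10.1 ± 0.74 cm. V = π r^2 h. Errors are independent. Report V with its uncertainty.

539 ± 52.1 cm^3

Each factor contributes (exponent × relative error)² to (δV/V)²:
  (2·δr/r)² = (2×0.0316)² = 0.00398;  (1·δh/h)² = (1×0.0733)² = 0.00537
δV/V = √(0.00935) = 0.0967
V = 539 cm^3, so δV = 0.0967 × 539 = 52.1 cm^3.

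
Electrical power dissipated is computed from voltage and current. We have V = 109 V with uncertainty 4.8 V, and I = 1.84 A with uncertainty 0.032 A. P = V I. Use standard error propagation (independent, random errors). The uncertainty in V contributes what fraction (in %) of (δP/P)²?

86.5%

(δP/P)² = (1·δV/V)² + (1·δI/I)²
  V term: (1×0.0440)² = 0.00194
  I term: (1×0.0174)² = 0.000302
Total = 0.00224. Share from V = 0.00194/0.00224 = 0.865.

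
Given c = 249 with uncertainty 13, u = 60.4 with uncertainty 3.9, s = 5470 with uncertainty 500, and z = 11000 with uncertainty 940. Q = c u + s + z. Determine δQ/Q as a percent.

Let p = c·u = 15000. δp/p = √((1·δc/c)² + (1·δu/u)²) = √(0.00273 + 0.00417) = 0.0830, so δp = 1250.
Q = p + s + z: δQ = √(δp² + δs² + δz²) = √(1.56e+06 + 2.5e+05 + 8.84e+05) = 1640
Q = 31500, so δQ/Q = 1640/31500 = 0.0521.

5.21%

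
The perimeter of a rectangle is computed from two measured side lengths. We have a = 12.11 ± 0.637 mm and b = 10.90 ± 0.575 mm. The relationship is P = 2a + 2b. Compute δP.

1.72 mm

Each term contributes (cᵢ δxᵢ)² to (δP)²:
  (2·δa)² = 1.62;  (2·δb)² = 1.32
δP = √(2.95) = 1.72 mm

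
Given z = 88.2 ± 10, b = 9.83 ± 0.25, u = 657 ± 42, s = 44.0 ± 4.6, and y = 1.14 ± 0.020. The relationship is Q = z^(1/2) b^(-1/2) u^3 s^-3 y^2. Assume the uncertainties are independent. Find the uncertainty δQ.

Since Q is a product/quotient, work with relative uncertainties:
  (½·δz/z)² = (0.5×0.113)² = 0.00321;  (−½·δb/b)² = (-0.5×0.0254)² = 0.000162;  (3·δu/u)² = (3×0.0639)² = 0.0368;  (-3·δs/s)² = (-3×0.105)² = 0.0984;  (2·δy/y)² = (2×0.0175)² = 0.00123
δQ/Q = √(0.140) = 0.374
Q = 13000, so δQ = 0.374 × 13000 = 4840.

4840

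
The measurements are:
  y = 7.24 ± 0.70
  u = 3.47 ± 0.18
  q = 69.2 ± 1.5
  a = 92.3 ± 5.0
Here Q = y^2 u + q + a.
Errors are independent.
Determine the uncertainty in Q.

36.8

Let p = y^2·u = 182. δp/p = √((2·δy/y)² + (1·δu/u)²) = √(0.0374 + 0.00269) = 0.200, so δp = 36.4.
Q = p + q + a: δQ = √(δp² + δq² + δa²) = √(1330 + 2.25 + 25.0) = 36.8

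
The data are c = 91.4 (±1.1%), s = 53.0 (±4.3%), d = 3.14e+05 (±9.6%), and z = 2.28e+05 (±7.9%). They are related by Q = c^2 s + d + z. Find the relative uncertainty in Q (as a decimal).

0.0418

Let p = c^2·s = 4.43e+05. δp/p = √((2·δc/c)² + (1·δs/s)²) = √(0.000484 + 0.00185) = 0.0483, so δp = 21400.
Q = p + d + z: δQ = √(δp² + δd² + δz²) = √(4.57e+08 + 9.09e+08 + 3.24e+08) = 41100
Q = 9.85e+05, so δQ/Q = 41100/9.85e+05 = 0.0418.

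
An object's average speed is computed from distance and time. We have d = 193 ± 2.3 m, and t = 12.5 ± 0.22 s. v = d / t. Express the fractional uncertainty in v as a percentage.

2.13%

Products/powers → add relative errors in quadrature, weighted by exponent:
  (1·δd/d)² = (1×0.0119)² = 0.000142;  (-1·δt/t)² = (-1×0.0176)² = 0.000310
δv/v = √(0.000452) = 0.0213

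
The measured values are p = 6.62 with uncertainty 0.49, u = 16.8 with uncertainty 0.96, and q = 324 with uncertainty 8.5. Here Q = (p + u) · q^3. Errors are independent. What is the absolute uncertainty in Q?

Let w = p + u = 23.4. δw = √(δp² + δu²) = √(0.240 + 0.922) = 1.08, so δw/w = 0.0460.
Q is then a monomial in w, q:
δQ/Q = √((δw/w)² + (3·δq/q)²) = √(0.00212 + 0.00619) = 0.0912
Q = 7.97e+08, so δQ = 0.0912 × 7.97e+08 = 7.26e+07.

7.26e+07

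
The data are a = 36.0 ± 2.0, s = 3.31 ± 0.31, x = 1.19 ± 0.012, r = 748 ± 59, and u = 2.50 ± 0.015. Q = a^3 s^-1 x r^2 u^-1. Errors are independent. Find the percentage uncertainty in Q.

Since Q is a product/quotient, work with relative uncertainties:
  (3·δa/a)² = (3×0.0556)² = 0.0278;  (-1·δs/s)² = (-1×0.0937)² = 0.00877;  (1·δx/x)² = (1×0.0101)² = 0.000102;  (2·δr/r)² = (2×0.0789)² = 0.0249;  (-1·δu/u)² = (-1×0.00600)² = 3.6e-05
δQ/Q = √(0.0616) = 0.248

24.8%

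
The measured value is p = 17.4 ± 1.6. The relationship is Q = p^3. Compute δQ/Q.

Q ∝ p^3, so δQ/Q = |3| · δp/p = 3 × 0.0920 = 0.276.

0.276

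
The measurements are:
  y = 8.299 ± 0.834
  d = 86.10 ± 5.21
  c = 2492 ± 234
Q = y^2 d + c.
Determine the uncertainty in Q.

1270

Let p = y^2·d = 5930. δp/p = √((2·δy/y)² + (1·δd/d)²) = √(0.0404 + 0.00366) = 0.210, so δp = 1240.
Q = p + c: δQ = √(δp² + δc²) = √(1.55e+06 + 54800) = 1270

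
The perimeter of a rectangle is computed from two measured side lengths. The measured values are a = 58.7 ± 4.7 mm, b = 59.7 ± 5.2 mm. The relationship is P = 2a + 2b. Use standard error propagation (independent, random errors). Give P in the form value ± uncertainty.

P is a linear combination, so absolute uncertainties add in quadrature:
  (2·δa)² = 88.4;  (2·δb)² = 108
δP = √(197) = 14.0 mm
P = 237 mm.

237 ± 14.0 mm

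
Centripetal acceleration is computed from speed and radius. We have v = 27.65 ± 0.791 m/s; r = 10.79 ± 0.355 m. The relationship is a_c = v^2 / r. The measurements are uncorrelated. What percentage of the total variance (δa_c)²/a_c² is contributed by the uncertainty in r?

24.8%

(δa_c/a_c)² = (2·δv/v)² + (-1·δr/r)²
  v term: (2×0.0286)² = 0.00327
  r term: (-1×0.0329)² = 0.00108
Total = 0.00436. Share from r = 0.00108/0.00436 = 0.248.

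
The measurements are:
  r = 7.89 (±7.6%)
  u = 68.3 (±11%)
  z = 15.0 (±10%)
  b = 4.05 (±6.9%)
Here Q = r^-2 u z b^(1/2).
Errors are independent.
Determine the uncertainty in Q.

Since Q is a product/quotient, work with relative uncertainties:
  (-2·δr/r)² = (-2×0.0760)² = 0.0231;  (1·δu/u)² = (1×0.110)² = 0.0121;  (1·δz/z)² = (1×0.100)² = 0.0100;  (½·δb/b)² = (0.5×0.0690)² = 0.00119
δQ/Q = √(0.0464) = 0.215
Q = 33.1, so δQ = 0.215 × 33.1 = 7.13.

7.13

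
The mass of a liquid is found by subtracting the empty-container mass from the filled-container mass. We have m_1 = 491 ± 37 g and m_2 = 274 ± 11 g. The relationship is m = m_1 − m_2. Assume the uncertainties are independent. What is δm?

m is a linear combination, so absolute uncertainties add in quadrature:
  (δm_1)² = 1370;  (δm_2)² = 121
δm = √(1490) = 38.6 g

38.6 g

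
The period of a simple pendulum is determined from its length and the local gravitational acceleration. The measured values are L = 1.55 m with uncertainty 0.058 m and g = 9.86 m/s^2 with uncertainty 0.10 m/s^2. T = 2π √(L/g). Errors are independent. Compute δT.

For a monomial T ∝ L^(1/2), g^(-1/2), fractional errors add in quadrature:
  (½·δL/L)² = (0.5×0.0374)² = 0.000350;  (−½·δg/g)² = (-0.5×0.0101)² = 2.57e-05
δT/T = √(0.000376) = 0.0194
T = 2.49 s, so δT = 0.0194 × 2.49 = 0.0483 s.

0.0483 s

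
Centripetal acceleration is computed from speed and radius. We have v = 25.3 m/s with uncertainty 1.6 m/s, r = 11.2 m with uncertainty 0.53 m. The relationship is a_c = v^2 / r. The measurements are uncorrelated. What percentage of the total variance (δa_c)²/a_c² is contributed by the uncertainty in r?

12.3%

(δa_c/a_c)² = (2·δv/v)² + (-1·δr/r)²
  v term: (2×0.0632)² = 0.0160
  r term: (-1×0.0473)² = 0.00224
Total = 0.0182. Share from r = 0.00224/0.0182 = 0.123.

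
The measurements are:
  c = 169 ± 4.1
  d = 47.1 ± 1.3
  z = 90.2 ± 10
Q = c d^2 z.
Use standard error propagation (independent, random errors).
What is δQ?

For a monomial Q ∝ c, d^2, z, fractional errors add in quadrature:
  (1·δc/c)² = (1×0.0243)² = 0.000589;  (2·δd/d)² = (2×0.0276)² = 0.00305;  (1·δz/z)² = (1×0.111)² = 0.0123
δQ/Q = √(0.0159) = 0.126
Q = 3.38e+07, so δQ = 0.126 × 3.38e+07 = 4.27e+06.

4.27e+06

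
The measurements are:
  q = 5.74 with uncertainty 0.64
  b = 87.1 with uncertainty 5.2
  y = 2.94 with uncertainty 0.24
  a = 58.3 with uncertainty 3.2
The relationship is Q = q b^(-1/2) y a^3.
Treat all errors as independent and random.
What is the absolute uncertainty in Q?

77800

Since Q is a product/quotient, work with relative uncertainties:
  (1·δq/q)² = (1×0.111)² = 0.0124;  (−½·δb/b)² = (-0.5×0.0597)² = 0.000891;  (1·δy/y)² = (1×0.0816)² = 0.00666;  (3·δa/a)² = (3×0.0549)² = 0.0271
δQ/Q = √(0.0471) = 0.217
Q = 3.58e+05, so δQ = 0.217 × 3.58e+05 = 77800.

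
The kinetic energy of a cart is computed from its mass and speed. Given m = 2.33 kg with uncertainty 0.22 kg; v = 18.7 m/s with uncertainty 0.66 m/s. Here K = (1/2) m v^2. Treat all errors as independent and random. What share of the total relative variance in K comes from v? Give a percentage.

35.9%

(δK/K)² = (1·δm/m)² + (2·δv/v)²
  m term: (1×0.0944)² = 0.00892
  v term: (2×0.0353)² = 0.00498
Total = 0.0139. Share from v = 0.00498/0.0139 = 0.359.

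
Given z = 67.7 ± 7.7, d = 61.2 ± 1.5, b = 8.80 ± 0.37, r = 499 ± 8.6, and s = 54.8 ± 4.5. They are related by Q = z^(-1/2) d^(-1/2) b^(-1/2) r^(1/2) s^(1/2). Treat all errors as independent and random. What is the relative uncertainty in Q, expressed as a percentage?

Relative error in a monomial: (δQ/Q)² = Σ (nᵢ · δxᵢ/xᵢ)².
  (−½·δz/z)² = (-0.5×0.114)² = 0.00323;  (−½·δd/d)² = (-0.5×0.0245)² = 0.000150;  (−½·δb/b)² = (-0.5×0.0420)² = 0.000442;  (½·δr/r)² = (0.5×0.0172)² = 7.43e-05;  (½·δs/s)² = (0.5×0.0821)² = 0.00169
δQ/Q = √(0.00559) = 0.0747

7.47%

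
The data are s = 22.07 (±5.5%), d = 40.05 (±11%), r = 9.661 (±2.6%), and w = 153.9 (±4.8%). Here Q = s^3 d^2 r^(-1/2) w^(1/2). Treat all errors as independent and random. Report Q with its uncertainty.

Products/powers → add relative errors in quadrature, weighted by exponent:
  (3·δs/s)² = (3×0.0550)² = 0.0272;  (2·δd/d)² = (2×0.110)² = 0.0484;  (−½·δr/r)² = (-0.5×0.0260)² = 0.000169;  (½·δw/w)² = (0.5×0.0480)² = 0.000576
δQ/Q = √(0.0764) = 0.276
Q = 6.882e+07, so δQ = 0.276 × 6.882e+07 = 1.9e+07.

(6.882 ± 1.90) × 10^7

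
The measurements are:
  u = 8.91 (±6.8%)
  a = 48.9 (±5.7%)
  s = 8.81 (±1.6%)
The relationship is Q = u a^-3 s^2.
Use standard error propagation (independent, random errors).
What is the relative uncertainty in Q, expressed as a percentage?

Relative error in a monomial: (δQ/Q)² = Σ (nᵢ · δxᵢ/xᵢ)².
  (1·δu/u)² = (1×0.0680)² = 0.00462;  (-3·δa/a)² = (-3×0.0570)² = 0.0292;  (2·δs/s)² = (2×0.0160)² = 0.00102
δQ/Q = √(0.0349) = 0.187

18.7%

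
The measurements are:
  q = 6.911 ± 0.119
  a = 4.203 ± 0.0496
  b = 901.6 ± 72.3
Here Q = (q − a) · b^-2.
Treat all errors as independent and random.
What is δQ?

5.57e-07

Let u = q − a = 2.708. δu = √(δq² + δa²) = √(0.0142 + 0.00246) = 0.129, so δu/u = 0.0476.
Q is then a monomial in u, b:
δQ/Q = √((δu/u)² + (-2·δb/b)²) = √(0.00227 + 0.0257) = 0.167
Q = 3.331e-06, so δQ = 0.167 × 3.331e-06 = 5.57e-07.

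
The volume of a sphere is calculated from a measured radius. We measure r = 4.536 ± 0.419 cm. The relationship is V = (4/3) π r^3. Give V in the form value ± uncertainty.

390.9 ± 108 cm^3

V ∝ r^3, so δV/V = |3| · δr/r = 3 × 0.0924 = 0.277.
V = 390.9 cm^3, so δV = 0.277 × 390.9 = 108 cm^3.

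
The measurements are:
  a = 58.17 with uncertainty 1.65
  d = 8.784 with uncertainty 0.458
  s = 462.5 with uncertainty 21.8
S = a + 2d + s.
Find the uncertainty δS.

Sums and differences: (δS)² = Σ (cᵢ δxᵢ)².
  (δa)² = 2.72;  (2·δd)² = 0.839;  (δs)² = 475
δS = √(479) = 21.9

21.9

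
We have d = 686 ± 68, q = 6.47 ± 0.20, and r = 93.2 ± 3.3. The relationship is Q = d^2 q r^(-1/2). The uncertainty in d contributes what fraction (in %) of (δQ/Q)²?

96.9%

(δQ/Q)² = (2·δd/d)² + (1·δq/q)² + (−½·δr/r)²
  d term: (2×0.0991)² = 0.0393
  q term: (1×0.0309)² = 0.000956
  r term: (-0.5×0.0354)² = 0.000313
Total = 0.0406. Share from d = 0.0393/0.0406 = 0.969.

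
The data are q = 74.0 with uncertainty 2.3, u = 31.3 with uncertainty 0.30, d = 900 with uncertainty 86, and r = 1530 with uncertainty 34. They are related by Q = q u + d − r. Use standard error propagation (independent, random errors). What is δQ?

119

Let p = q·u = 2320. δp/p = √((1·δq/q)² + (1·δu/u)²) = √(0.000966 + 9.19e-05) = 0.0325, so δp = 75.3.
Q = p + d − r: δQ = √(δp² + δd² + δr²) = √(5680 + 7400 + 1160) = 119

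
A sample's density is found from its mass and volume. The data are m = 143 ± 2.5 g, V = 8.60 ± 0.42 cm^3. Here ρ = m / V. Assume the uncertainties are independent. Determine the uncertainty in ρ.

Since ρ is a product/quotient, work with relative uncertainties:
  (1·δm/m)² = (1×0.0175)² = 0.000306;  (-1·δV/V)² = (-1×0.0488)² = 0.00239
δρ/ρ = √(0.00269) = 0.0519
ρ = 16.6 g/cm^3, so δρ = 0.0519 × 16.6 = 0.863 g/cm^3.

0.863 g/cm^3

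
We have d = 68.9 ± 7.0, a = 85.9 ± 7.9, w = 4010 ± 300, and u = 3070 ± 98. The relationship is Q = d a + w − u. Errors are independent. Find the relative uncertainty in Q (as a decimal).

Let p = d·a = 5920. δp/p = √((1·δd/d)² + (1·δa/a)²) = √(0.0103 + 0.00846) = 0.137, so δp = 811.
Q = p + w − u: δQ = √(δp² + δw² + δu²) = √(6.58e+05 + 90000 + 9600) = 870
Q = 6860, so δQ/Q = 870/6860 = 0.127.

0.127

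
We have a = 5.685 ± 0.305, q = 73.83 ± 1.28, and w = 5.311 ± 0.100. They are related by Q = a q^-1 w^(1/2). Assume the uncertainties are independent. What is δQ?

0.0101

Since Q is a product/quotient, work with relative uncertainties:
  (1·δa/a)² = (1×0.0536)² = 0.00288;  (-1·δq/q)² = (-1×0.0173)² = 0.000301;  (½·δw/w)² = (0.5×0.0188)² = 8.86e-05
δQ/Q = √(0.00327) = 0.0572
Q = 0.1775, so δQ = 0.0572 × 0.1775 = 0.0101.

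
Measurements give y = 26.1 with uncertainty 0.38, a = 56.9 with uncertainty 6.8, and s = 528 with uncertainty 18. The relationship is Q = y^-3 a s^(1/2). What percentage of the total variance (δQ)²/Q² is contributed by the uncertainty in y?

11.6%

(δQ/Q)² = (-3·δy/y)² + (1·δa/a)² + (½·δs/s)²
  y term: (-3×0.0146)² = 0.00191
  a term: (1×0.120)² = 0.0143
  s term: (0.5×0.0341)² = 0.000291
Total = 0.0165. Share from y = 0.00191/0.0165 = 0.116.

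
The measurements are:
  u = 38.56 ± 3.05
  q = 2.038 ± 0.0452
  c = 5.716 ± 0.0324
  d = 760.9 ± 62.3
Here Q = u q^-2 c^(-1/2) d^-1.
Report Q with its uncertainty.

Q is a product of powers, so relative uncertainties combine in quadrature:
  (1·δu/u)² = (1×0.0791)² = 0.00626;  (-2·δq/q)² = (-2×0.0222)² = 0.00197;  (−½·δc/c)² = (-0.5×0.00567)² = 8.03e-06;  (-1·δd/d)² = (-1×0.0819)² = 0.00670
δQ/Q = √(0.0149) = 0.122
Q = 0.005103, so δQ = 0.122 × 0.005103 = 0.000624.

0.005103 ± 0.000624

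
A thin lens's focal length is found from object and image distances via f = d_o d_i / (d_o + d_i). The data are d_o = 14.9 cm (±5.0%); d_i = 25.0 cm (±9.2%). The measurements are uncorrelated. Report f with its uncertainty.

∂f/∂d_o = (d_i/(d_o+d_i))² = 0.393;  ∂f/∂d_i = (d_o/(d_o+d_i))² = 0.139
δf = √((∂f/∂d_o · δd_o)² + (∂f/∂d_i · δd_i)²) = √(0.0855 + 0.103) = 0.434 cm
f = 9.34 cm.

9.34 ± 0.434 cm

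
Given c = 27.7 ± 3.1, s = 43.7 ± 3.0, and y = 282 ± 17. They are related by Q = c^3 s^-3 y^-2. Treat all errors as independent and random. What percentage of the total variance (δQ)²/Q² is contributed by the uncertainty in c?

66.4%

(δQ/Q)² = (3·δc/c)² + (-3·δs/s)² + (-2·δy/y)²
  c term: (3×0.112)² = 0.113
  s term: (-3×0.0686)² = 0.0424
  y term: (-2×0.0603)² = 0.0145
Total = 0.170. Share from c = 0.113/0.170 = 0.664.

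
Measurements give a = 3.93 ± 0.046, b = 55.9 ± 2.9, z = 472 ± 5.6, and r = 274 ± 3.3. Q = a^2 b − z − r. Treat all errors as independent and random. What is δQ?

Let p = a^2·b = 863. δp/p = √((2·δa/a)² + (1·δb/b)²) = √(0.000548 + 0.00269) = 0.0569, so δp = 49.1.
Q = p − z − r: δQ = √(δp² + δz² + δr²) = √(2410 + 31.4 + 10.9) = 49.6

49.6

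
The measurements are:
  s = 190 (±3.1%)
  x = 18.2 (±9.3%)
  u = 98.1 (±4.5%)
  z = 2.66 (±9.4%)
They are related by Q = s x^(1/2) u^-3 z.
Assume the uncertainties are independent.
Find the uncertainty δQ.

Products/powers → add relative errors in quadrature, weighted by exponent:
  (1·δs/s)² = (1×0.0310)² = 0.000961;  (½·δx/x)² = (0.5×0.0930)² = 0.00216;  (-3·δu/u)² = (-3×0.0450)² = 0.0182;  (1·δz/z)² = (1×0.0940)² = 0.00884
δQ/Q = √(0.0302) = 0.174
Q = 0.00228, so δQ = 0.174 × 0.00228 = 0.000397.

0.000397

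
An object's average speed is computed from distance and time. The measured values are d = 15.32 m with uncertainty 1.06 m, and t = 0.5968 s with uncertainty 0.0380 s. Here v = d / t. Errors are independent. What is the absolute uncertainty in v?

2.41 m/s

Since v is a product/quotient, work with relative uncertainties:
  (1·δd/d)² = (1×0.0692)² = 0.00479;  (-1·δt/t)² = (-1×0.0637)² = 0.00405
δv/v = √(0.00884) = 0.0940
v = 25.67 m/s, so δv = 0.0940 × 25.67 = 2.41 m/s.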